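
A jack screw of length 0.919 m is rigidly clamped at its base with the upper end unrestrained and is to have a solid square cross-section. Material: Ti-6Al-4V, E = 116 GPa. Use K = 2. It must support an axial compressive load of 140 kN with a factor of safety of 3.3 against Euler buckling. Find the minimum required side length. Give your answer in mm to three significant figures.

a ≈ 63.6 mm

Required P_cr = n·P = 3.3 × 140 = 462.0 kN
L_e = K·L = 2 × 0.919 = 1.838 m
Required I = P_cr·L_e²/(π²E) = 4.620×10^5 × 1.838² / (π² × 1.16×10^11) = 1.363×10^-6 m⁴
I_req = 1.363×10^6 mm⁴
Solid square: I = a⁴/12  ⇒  a = (12I)^(1/4) = (12×1.363×10^6)^(1/4) = 63.6 mm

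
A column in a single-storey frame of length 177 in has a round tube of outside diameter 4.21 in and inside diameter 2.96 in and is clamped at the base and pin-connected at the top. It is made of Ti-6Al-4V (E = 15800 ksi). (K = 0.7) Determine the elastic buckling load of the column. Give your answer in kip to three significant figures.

P_cr ≈ 118 kip

d_o = 4.21 in, d_i = 2.96 in
I = π(d_o⁴ − d_i⁴)/64 = π(4.21⁴ − 2.960⁴)/64 = 11.65 in⁴
Effective length L_e = K·L = 0.7 × 177 = 123.9 in
P_cr = π²EI / L_e² = π² × 15800×10³ × 11.65 / 123.9² = 1.184×10^5 lb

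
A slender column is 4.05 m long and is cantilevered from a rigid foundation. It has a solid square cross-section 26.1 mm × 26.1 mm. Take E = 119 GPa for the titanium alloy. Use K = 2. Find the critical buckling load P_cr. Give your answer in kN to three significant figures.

P_cr ≈ 0.692 kN

I = a⁴/12 = 26.1⁴/12 = 3.867×10^4 mm⁴
I = 3.867×10^4 mm⁴ = 3.867×10^-8 m⁴
Effective length L_e = K·L = 2 × 4.05 = 8.100 m
P_cr = π²EI / L_e² = π² × 119×10⁹ × 3.867×10^-8 / 8.100² = 692.2 N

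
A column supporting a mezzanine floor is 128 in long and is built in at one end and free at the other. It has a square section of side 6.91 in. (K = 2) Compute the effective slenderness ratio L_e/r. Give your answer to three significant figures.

I = a⁴/12 = 6.91⁴/12 = 190.0 in⁴
A = 47.75 in²;  r_min = √(I/A) = √(190.0/47.75) = 1.995 in
L_e = K·L = 2 × 128 = 256.0 in
λ = L_e / r_min = 256.00 / 1.995 = 128

λ ≈ 128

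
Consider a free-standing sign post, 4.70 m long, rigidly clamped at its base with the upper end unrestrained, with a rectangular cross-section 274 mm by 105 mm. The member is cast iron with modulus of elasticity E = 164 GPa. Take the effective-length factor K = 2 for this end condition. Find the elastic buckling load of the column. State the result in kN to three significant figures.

Buckling occurs about the weak axis: I_min = h·b³/12 with b = 105 mm (the shorter side).
I_min = 274×105³/12 = 2.643×10^7 mm⁴
I = 2.643×10^7 mm⁴ = 2.643×10^-5 m⁴
Effective length L_e = K·L = 2 × 4.70 = 9.400 m
P_cr = π²EI / L_e² = π² × 164×10⁹ × 2.643×10^-5 / 9.400² = 4.842×10^5 N

P_cr ≈ 484 kN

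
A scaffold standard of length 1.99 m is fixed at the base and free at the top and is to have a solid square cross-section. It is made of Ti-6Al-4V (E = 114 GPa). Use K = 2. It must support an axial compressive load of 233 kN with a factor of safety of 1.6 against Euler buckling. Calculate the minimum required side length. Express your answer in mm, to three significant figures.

a ≈ 89.1 mm

Required P_cr = n·P = 1.6 × 233 = 372.8 kN
L_e = K·L = 2 × 1.99 = 3.980 m
Required I = P_cr·L_e²/(π²E) = 3.728×10^5 × 3.980² / (π² × 1.14×10^11) = 5.249×10^-6 m⁴
I_req = 5.249×10^6 mm⁴
Solid square: I = a⁴/12  ⇒  a = (12I)^(1/4) = (12×5.249×10^6)^(1/4) = 89.1 mm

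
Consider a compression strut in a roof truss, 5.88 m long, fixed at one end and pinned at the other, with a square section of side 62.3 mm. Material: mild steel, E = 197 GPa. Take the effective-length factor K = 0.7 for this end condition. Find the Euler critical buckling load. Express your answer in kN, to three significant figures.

I = a⁴/12 = 62.3⁴/12 = 1.255×10^6 mm⁴
I = 1.255×10^6 mm⁴ = 1.255×10^-6 m⁴
Effective length L_e = K·L = 0.7 × 5.88 = 4.116 m
P_cr = π²EI / L_e² = π² × 197×10⁹ × 1.255×10^-6 / 4.116² = 1.441×10^5 N

P_cr ≈ 144 kN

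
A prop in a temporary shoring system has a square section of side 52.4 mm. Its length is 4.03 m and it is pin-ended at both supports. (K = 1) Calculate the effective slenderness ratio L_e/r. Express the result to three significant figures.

λ ≈ 266

I = a⁴/12 = 52.4⁴/12 = 6.283×10^5 mm⁴
A = 2.746×10^3 mm²;  r_min = √(I/A) = √(6.283×10^5/2.746×10^3) = 15.13 mm
L_e = K·L = 1 × 4.03 m = 4.030 m = 4030.0 mm
λ = L_e / r_min = 4030.0 / 15.13 = 266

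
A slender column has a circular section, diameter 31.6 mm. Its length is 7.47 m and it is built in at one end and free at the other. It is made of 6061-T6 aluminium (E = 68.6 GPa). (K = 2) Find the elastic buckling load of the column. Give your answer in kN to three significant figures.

I = πd⁴/64 = π×31.6⁴/64 = 4.895×10^4 mm⁴
I = 4.895×10^4 mm⁴ = 4.895×10^-8 m⁴
Effective length L_e = K·L = 2 × 7.47 = 14.94 m
P_cr = π²EI / L_e² = π² × 68.6×10⁹ × 4.895×10^-8 / 14.94² = 148.5 N

P_cr ≈ 0.148 kN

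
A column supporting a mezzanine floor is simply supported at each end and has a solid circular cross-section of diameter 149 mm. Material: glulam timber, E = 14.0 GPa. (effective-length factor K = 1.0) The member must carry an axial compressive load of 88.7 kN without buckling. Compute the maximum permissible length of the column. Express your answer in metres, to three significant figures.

I = πd⁴/64 = π×149⁴/64 = 2.419×10^7 mm⁴
I = 2.419×10^-5 m⁴
At the buckling limit P_cr = P = 8.870×10^4 N
From P_cr = π²EI/(K·L)²:  L = (1/K)·√(π²EI/P_cr) = (1/1)·√(π²×1.40×10^10×2.419×10^-5/8.870×10^4)
L = 6.14 m

L_max ≈ 6.14 m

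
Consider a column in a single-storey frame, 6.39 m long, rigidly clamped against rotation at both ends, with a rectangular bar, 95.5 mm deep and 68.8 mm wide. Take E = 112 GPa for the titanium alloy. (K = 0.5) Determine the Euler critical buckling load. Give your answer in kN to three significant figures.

P_cr ≈ 281 kN

Buckling occurs about the weak axis: I_min = h·b³/12 with b = 68.8 mm (the shorter side).
I_min = 95.5×68.8³/12 = 2.592×10^6 mm⁴
I = 2.592×10^6 mm⁴ = 2.592×10^-6 m⁴
Effective length L_e = K·L = 0.5 × 6.39 = 3.195 m
P_cr = π²EI / L_e² = π² × 112×10⁹ × 2.592×10^-6 / 3.195² = 2.806×10^5 N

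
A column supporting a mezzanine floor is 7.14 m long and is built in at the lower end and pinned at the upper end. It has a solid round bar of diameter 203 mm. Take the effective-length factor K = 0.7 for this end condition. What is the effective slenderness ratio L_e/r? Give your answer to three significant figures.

For a solid circle r = d/4 = 203/4 = 50.75 mm
L_e = K·L = 0.7 × 7.14 m = 4.998 m = 4998.0 mm
λ = L_e / r_min = 4998.0 / 50.75 = 98.5

λ ≈ 98.5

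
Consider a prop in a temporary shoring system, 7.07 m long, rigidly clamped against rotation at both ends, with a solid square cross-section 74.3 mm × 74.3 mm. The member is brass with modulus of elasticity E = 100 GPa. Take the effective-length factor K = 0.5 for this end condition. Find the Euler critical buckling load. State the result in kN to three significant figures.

I = a⁴/12 = 74.3⁴/12 = 2.540×10^6 mm⁴
I = 2.540×10^6 mm⁴ = 2.540×10^-6 m⁴
Effective length L_e = K·L = 0.5 × 7.07 = 3.535 m
P_cr = π²EI / L_e² = π² × 100×10⁹ × 2.540×10^-6 / 3.535² = 2.006×10^5 N

P_cr ≈ 201 kN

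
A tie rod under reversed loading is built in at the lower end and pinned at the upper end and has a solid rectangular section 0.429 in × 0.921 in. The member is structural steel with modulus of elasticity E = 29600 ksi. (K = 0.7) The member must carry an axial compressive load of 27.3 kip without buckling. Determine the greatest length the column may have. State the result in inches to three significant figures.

L_max ≈ 11.5 in

Buckling occurs about the weak axis: I_min = h·b³/12 with b = 0.429 in (the shorter side).
I_min = 0.921×0.429³/12 = 6.060×10^-3 in⁴
At the buckling limit P_cr = P = 2.730×10^4 lb
From P_cr = π²EI/(K·L)²:  L = (1/K)·√(π²EI/P_cr) = (1/0.7)·√(π²×2.96×10^7×6.060×10^-3/2.730×10^4)
L = 11.5 in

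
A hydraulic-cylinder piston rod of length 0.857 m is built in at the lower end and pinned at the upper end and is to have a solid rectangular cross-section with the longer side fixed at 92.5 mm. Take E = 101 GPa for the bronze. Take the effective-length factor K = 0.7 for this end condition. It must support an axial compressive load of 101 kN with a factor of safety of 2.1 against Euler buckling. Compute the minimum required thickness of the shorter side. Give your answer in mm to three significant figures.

b ≈ 21.5 mm

Required P_cr = n·P = 2.1 × 101 = 212.1 kN
L_e = K·L = 0.7 × 0.857 = 0.5999 m
Required I = P_cr·L_e²/(π²E) = 2.121×10^5 × 0.5999² / (π² × 1.01×10^11) = 7.657×10^-8 m⁴
I_req = 7.657×10^4 mm⁴
Rectangle, weak axis: I_min = h·b³/12 with h = 92.5 mm fixed  ⇒  b = (12I/h)^(1/3) = 21.5 mm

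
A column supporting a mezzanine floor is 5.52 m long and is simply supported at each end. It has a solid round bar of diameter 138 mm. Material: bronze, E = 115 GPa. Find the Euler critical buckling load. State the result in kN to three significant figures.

P_cr ≈ 663 kN

I = πd⁴/64 = π×138⁴/64 = 1.780×10^7 mm⁴
I = 1.780×10^7 mm⁴ = 1.780×10^-5 m⁴
Effective length L_e = K·L = 1 × 5.52 = 5.520 m
P_cr = π²EI / L_e² = π² × 115×10⁹ × 1.780×10^-5 / 5.520² = 6.631×10^5 N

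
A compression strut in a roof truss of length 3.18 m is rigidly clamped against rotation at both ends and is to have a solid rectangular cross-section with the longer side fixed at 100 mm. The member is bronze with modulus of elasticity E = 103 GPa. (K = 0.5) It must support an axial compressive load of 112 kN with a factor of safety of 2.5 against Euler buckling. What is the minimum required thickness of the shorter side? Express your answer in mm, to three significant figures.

b ≈ 43.7 mm

Required P_cr = n·P = 2.5 × 112 = 280.0 kN
L_e = K·L = 0.5 × 3.18 = 1.590 m
Required I = P_cr·L_e²/(π²E) = 2.800×10^5 × 1.590² / (π² × 1.03×10^11) = 6.963×10^-7 m⁴
I_req = 6.963×10^5 mm⁴
Rectangle, weak axis: I_min = h·b³/12 with h = 100 mm fixed  ⇒  b = (12I/h)^(1/3) = 43.7 mm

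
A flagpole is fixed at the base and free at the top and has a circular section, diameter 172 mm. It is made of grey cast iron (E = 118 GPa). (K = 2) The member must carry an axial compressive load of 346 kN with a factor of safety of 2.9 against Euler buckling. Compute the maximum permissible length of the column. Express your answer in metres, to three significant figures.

I = πd⁴/64 = π×172⁴/64 = 4.296×10^7 mm⁴
I = 4.296×10^-5 m⁴
Required critical load P_cr = n·P = 2.9 × 346 = 1003 kN = 1.003×10^6 N
From P_cr = π²EI/(K·L)²:  L = (1/K)·√(π²EI/P_cr) = (1/2)·√(π²×1.18×10^11×4.296×10^-5/1.003×10^6)
L = 3.53 m

L_max ≈ 3.53 m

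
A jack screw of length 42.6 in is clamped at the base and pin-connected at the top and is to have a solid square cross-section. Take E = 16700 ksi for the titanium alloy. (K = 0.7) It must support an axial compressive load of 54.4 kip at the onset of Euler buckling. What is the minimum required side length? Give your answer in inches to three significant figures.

L_e = K·L = 0.7 × 42.6 = 29.82 in
Required I = P_cr·L_e²/(π²E) = 5.440×10^4 × 29.82² / (π² × 1.67×10^7) = 0.2935 in⁴
Solid square: I = a⁴/12  ⇒  a = (12I)^(1/4) = (12×0.2935)^(1/4) = 1.37 in

a ≈ 1.37 in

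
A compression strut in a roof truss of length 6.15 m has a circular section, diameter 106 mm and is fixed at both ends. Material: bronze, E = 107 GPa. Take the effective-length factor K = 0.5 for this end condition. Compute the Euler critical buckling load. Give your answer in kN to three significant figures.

I = πd⁴/64 = π×106⁴/64 = 6.197×10^6 mm⁴
I = 6.197×10^6 mm⁴ = 6.197×10^-6 m⁴
Effective length L_e = K·L = 0.5 × 6.15 = 3.075 m
P_cr = π²EI / L_e² = π² × 107×10⁹ × 6.197×10^-6 / 3.075² = 6.921×10^5 N

P_cr ≈ 692 kN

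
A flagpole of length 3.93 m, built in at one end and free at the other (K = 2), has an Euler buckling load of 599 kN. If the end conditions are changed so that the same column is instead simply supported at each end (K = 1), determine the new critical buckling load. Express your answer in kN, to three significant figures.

P_cr ≈ 2400 kN

P_cr ∝ 1/K², so P_cr,new = P_cr,old × (K_old/K_new)² = 599 × (2/1)²
= 599 × 4.000 = 2400 kN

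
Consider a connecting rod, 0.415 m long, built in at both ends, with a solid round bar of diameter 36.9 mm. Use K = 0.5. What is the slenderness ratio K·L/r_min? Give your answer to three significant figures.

For a solid circle r = d/4 = 36.9/4 = 9.225 mm
L_e = K·L = 0.5 × 0.415 m = 0.2075 m = 207.50 mm
λ = L_e / r_min = 207.50 / 9.225 = 22.5

λ ≈ 22.5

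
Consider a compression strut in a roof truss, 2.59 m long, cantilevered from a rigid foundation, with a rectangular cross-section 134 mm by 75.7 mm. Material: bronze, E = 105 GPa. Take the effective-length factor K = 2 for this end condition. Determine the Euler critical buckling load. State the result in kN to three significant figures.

Buckling occurs about the weak axis: I_min = h·b³/12 with b = 75.7 mm (the shorter side).
I_min = 134×75.7³/12 = 4.844×10^6 mm⁴
I = 4.844×10^6 mm⁴ = 4.844×10^-6 m⁴
Effective length L_e = K·L = 2 × 2.59 = 5.180 m
P_cr = π²EI / L_e² = π² × 105×10⁹ × 4.844×10^-6 / 5.180² = 1.871×10^5 N

P_cr ≈ 187 kN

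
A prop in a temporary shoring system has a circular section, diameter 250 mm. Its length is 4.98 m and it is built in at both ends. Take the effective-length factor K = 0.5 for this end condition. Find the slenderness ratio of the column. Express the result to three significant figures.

I = πd⁴/64 = π×250⁴/64 = 1.917×10^8 mm⁴
A = 4.909×10^4 mm²;  r_min = √(I/A) = √(1.917×10^8/4.909×10^4) = 62.50 mm
L_e = K·L = 0.5 × 4.98 m = 2.490 m = 2490.0 mm
λ = L_e / r_min = 2490.0 / 62.50 = 39.8

λ ≈ 39.8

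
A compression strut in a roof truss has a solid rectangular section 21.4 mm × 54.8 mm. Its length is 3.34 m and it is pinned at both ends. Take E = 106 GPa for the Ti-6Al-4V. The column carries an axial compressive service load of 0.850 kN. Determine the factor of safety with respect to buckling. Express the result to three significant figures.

Buckling occurs about the weak axis: I_min = h·b³/12 with b = 21.4 mm (the shorter side).
I_min = 54.8×21.4³/12 = 4.475×10^4 mm⁴
I = 4.475×10^4 mm⁴ = 4.475×10^-8 m⁴
Effective length L_e = K·L = 1 × 3.34 = 3.340 m
P_cr = π²EI / L_e² = π² × 106×10⁹ × 4.475×10^-8 / 3.340² = 4.197×10^3 N
Factor of safety n = P_cr / P = 4.1971 / 0.850 = 4.94

n ≈ 4.94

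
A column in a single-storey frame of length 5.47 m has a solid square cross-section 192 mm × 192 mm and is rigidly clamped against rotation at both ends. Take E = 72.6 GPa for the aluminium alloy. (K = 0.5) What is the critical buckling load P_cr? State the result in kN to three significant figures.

I = a⁴/12 = 192⁴/12 = 1.132×10^8 mm⁴
I = 1.132×10^8 mm⁴ = 1.132×10^-4 m⁴
Effective length L_e = K·L = 0.5 × 5.47 = 2.735 m
P_cr = π²EI / L_e² = π² × 72.6×10⁹ × 1.132×10^-4 / 2.735² = 1.085×10^7 N

P_cr ≈ 10800 kN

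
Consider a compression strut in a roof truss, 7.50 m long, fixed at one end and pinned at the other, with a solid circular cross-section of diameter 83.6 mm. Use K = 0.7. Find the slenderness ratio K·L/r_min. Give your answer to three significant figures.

I = πd⁴/64 = π×83.6⁴/64 = 2.398×10^6 mm⁴
A = 5.489×10^3 mm²;  r_min = √(I/A) = √(2.398×10^6/5.489×10^3) = 20.90 mm
L_e = K·L = 0.7 × 7.50 m = 5.250 m = 5250.0 mm
λ = L_e / r_min = 5250.0 / 20.90 = 251

λ ≈ 251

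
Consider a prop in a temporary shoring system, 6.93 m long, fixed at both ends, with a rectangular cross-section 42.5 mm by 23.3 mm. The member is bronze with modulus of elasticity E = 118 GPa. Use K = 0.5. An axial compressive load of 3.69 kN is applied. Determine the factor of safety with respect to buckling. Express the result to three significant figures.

n ≈ 1.18

Buckling occurs about the weak axis: I_min = h·b³/12 with b = 23.3 mm (the shorter side).
I_min = 42.5×23.3³/12 = 4.480×10^4 mm⁴
I = 4.480×10^4 mm⁴ = 4.480×10^-8 m⁴
Effective length L_e = K·L = 0.5 × 6.93 = 3.465 m
P_cr = π²EI / L_e² = π² × 118×10⁹ × 4.480×10^-8 / 3.465² = 4.346×10^3 N
Factor of safety n = P_cr / P = 4.3456 / 3.69 = 1.18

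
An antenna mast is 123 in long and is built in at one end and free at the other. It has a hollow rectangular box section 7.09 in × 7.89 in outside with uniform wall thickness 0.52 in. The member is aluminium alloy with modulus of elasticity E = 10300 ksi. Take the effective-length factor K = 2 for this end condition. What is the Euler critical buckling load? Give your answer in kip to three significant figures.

Inner dimensions: h_i = 7.89 − 2×0.52 = 6.850 in, b_i = 7.09 − 2×0.52 = 6.050 in
Weak-axis I_min = (h_o·b_o³ − h_i·b_i³)/12 with b_o = 7.09, b_i = 6.050 in (shorter outer/inner sides).
I_min = (7.89×7.09³ − 6.850×6.050³)/12 = 107.9 in⁴
Effective length L_e = K·L = 2 × 123 = 246.0 in
P_cr = π²EI / L_e² = π² × 10300×10³ × 107.9 / 246.0² = 1.813×10^5 lb

P_cr ≈ 181 kip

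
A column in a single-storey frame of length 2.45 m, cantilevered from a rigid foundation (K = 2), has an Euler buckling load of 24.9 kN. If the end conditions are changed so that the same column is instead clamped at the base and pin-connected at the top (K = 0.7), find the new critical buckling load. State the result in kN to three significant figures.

P_cr ≈ 203 kN

P_cr ∝ 1/K², so P_cr,new = P_cr,old × (K_old/K_new)² = 24.9 × (2/0.7)²
= 24.9 × 8.163 = 203 kN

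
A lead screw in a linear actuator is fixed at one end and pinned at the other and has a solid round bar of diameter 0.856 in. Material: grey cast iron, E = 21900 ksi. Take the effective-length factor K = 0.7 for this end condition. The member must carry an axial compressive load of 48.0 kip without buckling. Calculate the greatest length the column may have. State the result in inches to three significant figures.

L_max ≈ 15.6 in

I = πd⁴/64 = π×0.856⁴/64 = 2.636×10^-2 in⁴
At the buckling limit P_cr = P = 4.800×10^4 lb
From P_cr = π²EI/(K·L)²:  L = (1/K)·√(π²EI/P_cr) = (1/0.7)·√(π²×2.19×10^7×2.636×10^-2/4.800×10^4)
L = 15.6 in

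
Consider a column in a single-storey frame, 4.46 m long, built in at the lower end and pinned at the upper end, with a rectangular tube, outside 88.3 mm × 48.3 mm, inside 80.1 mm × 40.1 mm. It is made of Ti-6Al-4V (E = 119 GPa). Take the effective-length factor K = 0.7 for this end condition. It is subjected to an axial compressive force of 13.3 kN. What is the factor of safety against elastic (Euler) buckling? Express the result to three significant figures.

n ≈ 3.61

Weak-axis I_min = (h_o·b_o³ − h_i·b_i³)/12 with b_o = 48.3, b_i = 40.10 mm (shorter outer/inner sides).
I_min = (88.3×48.3³ − 80.10×40.10³)/12 = 3.987×10^5 mm⁴
I = 3.987×10^5 mm⁴ = 3.987×10^-7 m⁴
Effective length L_e = K·L = 0.7 × 4.46 = 3.122 m
P_cr = π²EI / L_e² = π² × 119×10⁹ × 3.987×10^-7 / 3.122² = 4.804×10^4 N
Factor of safety n = P_cr / P = 48.044 / 13.3 = 3.61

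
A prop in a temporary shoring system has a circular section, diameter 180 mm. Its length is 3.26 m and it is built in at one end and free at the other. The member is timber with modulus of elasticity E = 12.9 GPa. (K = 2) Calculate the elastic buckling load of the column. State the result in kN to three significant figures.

I = πd⁴/64 = π×180⁴/64 = 5.153×10^7 mm⁴
I = 5.153×10^7 mm⁴ = 5.153×10^-5 m⁴
Effective length L_e = K·L = 2 × 3.26 = 6.520 m
P_cr = π²EI / L_e² = π² × 12.9×10⁹ × 5.153×10^-5 / 6.520² = 1.543×10^5 N

P_cr ≈ 154 kN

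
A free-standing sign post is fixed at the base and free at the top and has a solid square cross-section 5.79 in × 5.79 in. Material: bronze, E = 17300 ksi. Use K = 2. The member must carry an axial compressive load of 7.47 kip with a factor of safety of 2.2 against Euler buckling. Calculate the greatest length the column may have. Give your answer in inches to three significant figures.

L_max ≈ 493 in

I = a⁴/12 = 5.79⁴/12 = 93.66 in⁴
Required critical load P_cr = n·P = 2.2 × 7.47 = 16.43 kip = 1.643×10^4 lb
From P_cr = π²EI/(K·L)²:  L = (1/K)·√(π²EI/P_cr) = (1/2)·√(π²×1.73×10^7×93.66/1.643×10^4)
L = 493 in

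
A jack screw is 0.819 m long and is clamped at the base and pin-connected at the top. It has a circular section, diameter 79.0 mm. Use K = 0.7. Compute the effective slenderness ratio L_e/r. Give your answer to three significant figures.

For a solid circle r = d/4 = 79.0/4 = 19.75 mm
L_e = K·L = 0.7 × 0.819 m = 0.5733 m = 573.30 mm
λ = L_e / r_min = 573.30 / 19.75 = 29.0

λ ≈ 29.0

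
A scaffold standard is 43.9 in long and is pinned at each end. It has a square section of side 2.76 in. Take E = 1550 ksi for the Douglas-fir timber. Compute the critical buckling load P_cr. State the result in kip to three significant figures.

P_cr ≈ 38.4 kip

I = a⁴/12 = 2.76⁴/12 = 4.836 in⁴
Effective length L_e = K·L = 1 × 43.9 = 43.90 in
P_cr = π²EI / L_e² = π² × 1550×10³ × 4.836 / 43.90² = 3.838×10^4 lb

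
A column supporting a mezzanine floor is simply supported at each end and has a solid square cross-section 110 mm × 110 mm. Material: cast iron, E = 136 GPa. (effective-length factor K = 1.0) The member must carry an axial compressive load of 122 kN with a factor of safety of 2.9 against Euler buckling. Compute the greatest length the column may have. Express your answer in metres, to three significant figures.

L_max ≈ 6.80 m

I = a⁴/12 = 110⁴/12 = 1.220×10^7 mm⁴
I = 1.220×10^-5 m⁴
Required critical load P_cr = n·P = 2.9 × 122 = 353.8 kN = 3.538×10^5 N
From P_cr = π²EI/(K·L)²:  L = (1/K)·√(π²EI/P_cr) = (1/1)·√(π²×1.36×10^11×1.220×10^-5/3.538×10^5)
L = 6.80 m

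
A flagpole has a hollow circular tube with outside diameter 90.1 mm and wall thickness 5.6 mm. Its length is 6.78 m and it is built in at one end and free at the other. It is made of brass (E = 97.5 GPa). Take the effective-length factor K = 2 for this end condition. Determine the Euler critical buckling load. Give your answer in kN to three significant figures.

P_cr ≈ 6.97 kN

Inner diameter d_i = 90.1 − 2×5.6 = 78.90 mm
I = π(d_o⁴ − d_i⁴)/64 = π(90.1⁴ − 78.90⁴)/64 = 1.333×10^6 mm⁴
I = 1.333×10^6 mm⁴ = 1.333×10^-6 m⁴
Effective length L_e = K·L = 2 × 6.78 = 13.56 m
P_cr = π²EI / L_e² = π² × 97.5×10⁹ × 1.333×10^-6 / 13.56² = 6.974×10^3 N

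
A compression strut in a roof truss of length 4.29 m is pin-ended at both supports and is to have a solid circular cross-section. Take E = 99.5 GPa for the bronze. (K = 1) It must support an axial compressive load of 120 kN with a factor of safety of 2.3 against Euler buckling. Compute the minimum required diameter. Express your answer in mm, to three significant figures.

Required P_cr = n·P = 2.3 × 120 = 276.0 kN
L_e = K·L = 1 × 4.29 = 4.290 m
Required I = P_cr·L_e²/(π²E) = 2.760×10^5 × 4.290² / (π² × 9.95×10^10) = 5.173×10^-6 m⁴
I_req = 5.173×10^6 mm⁴
Solid circle: I = πd⁴/64  ⇒  d = (64I/π)^(1/4) = (64×5.173×10^6/π)^(1/4) = 101 mm

d ≈ 101 mm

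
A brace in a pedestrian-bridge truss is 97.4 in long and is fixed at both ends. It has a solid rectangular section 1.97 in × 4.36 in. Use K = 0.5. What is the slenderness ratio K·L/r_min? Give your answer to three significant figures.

λ ≈ 85.6

Buckling occurs about the weak axis: I_min = h·b³/12 with b = 1.97 in (the shorter side).
I_min = 4.36×1.97³/12 = 2.778 in⁴
A = 8.589 in²;  r_min = √(I/A) = √(2.778/8.589) = 0.5687 in
L_e = K·L = 0.5 × 97.4 = 48.70 in
λ = L_e / r_min = 48.700 / 0.5687 = 85.6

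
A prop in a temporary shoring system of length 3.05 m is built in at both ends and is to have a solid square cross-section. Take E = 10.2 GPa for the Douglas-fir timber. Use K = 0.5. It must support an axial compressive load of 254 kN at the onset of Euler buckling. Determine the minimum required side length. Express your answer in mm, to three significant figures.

L_e = K·L = 0.5 × 3.05 = 1.525 m
Required I = P_cr·L_e²/(π²E) = 2.540×10^5 × 1.525² / (π² × 1.02×10^10) = 5.868×10^-6 m⁴
I_req = 5.868×10^6 mm⁴
Solid square: I = a⁴/12  ⇒  a = (12I)^(1/4) = (12×5.868×10^6)^(1/4) = 91.6 mm

a ≈ 91.6 mm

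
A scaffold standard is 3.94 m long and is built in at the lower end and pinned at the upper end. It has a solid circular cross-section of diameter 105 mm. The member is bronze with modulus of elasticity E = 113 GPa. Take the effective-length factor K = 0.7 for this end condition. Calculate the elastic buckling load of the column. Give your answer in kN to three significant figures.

P_cr ≈ 875 kN

I = πd⁴/64 = π×105⁴/64 = 5.967×10^6 mm⁴
I = 5.967×10^6 mm⁴ = 5.967×10^-6 m⁴
Effective length L_e = K·L = 0.7 × 3.94 = 2.758 m
P_cr = π²EI / L_e² = π² × 113×10⁹ × 5.967×10^-6 / 2.758² = 8.748×10^5 N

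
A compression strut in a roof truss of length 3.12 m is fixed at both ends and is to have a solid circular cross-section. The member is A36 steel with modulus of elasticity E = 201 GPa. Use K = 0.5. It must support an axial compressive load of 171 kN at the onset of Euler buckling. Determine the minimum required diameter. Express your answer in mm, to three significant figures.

d ≈ 45.5 mm

L_e = K·L = 0.5 × 3.12 = 1.560 m
Required I = P_cr·L_e²/(π²E) = 1.710×10^5 × 1.560² / (π² × 2.01×10^11) = 2.098×10^-7 m⁴
I_req = 2.098×10^5 mm⁴
Solid circle: I = πd⁴/64  ⇒  d = (64I/π)^(1/4) = (64×2.098×10^5/π)^(1/4) = 45.5 mm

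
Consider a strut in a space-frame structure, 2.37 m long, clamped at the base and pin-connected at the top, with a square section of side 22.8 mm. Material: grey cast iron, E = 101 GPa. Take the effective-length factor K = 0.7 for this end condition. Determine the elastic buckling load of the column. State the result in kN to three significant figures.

P_cr ≈ 8.16 kN

I = a⁴/12 = 22.8⁴/12 = 2.252×10^4 mm⁴
I = 2.252×10^4 mm⁴ = 2.252×10^-8 m⁴
Effective length L_e = K·L = 0.7 × 2.37 = 1.659 m
P_cr = π²EI / L_e² = π² × 101×10⁹ × 2.252×10^-8 / 1.659² = 8.156×10^3 N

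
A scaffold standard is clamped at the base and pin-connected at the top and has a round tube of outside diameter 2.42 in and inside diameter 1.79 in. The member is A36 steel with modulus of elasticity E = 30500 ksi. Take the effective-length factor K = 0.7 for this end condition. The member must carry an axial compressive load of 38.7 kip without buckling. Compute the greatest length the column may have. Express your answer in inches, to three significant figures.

L_max ≈ 137 in

d_o = 2.42 in, d_i = 1.79 in
I = π(d_o⁴ − d_i⁴)/64 = π(2.42⁴ − 1.790⁴)/64 = 1.180 in⁴
At the buckling limit P_cr = P = 3.870×10^4 lb
From P_cr = π²EI/(K·L)²:  L = (1/K)·√(π²EI/P_cr) = (1/0.7)·√(π²×3.05×10^7×1.180/3.870×10^4)
L = 137 in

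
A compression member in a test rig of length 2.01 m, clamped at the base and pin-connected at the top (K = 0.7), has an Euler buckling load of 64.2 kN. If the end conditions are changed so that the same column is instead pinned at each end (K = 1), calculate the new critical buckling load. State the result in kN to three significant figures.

P_cr ≈ 31.5 kN

P_cr ∝ 1/K², so P_cr,new = P_cr,old × (K_old/K_new)² = 64.2 × (0.7/1)²
= 64.2 × 0.4900 = 31.5 kN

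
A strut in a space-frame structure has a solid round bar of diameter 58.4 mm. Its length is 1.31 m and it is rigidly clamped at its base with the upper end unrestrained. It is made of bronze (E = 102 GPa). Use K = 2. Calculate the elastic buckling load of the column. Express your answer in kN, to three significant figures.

I = πd⁴/64 = π×58.4⁴/64 = 5.710×10^5 mm⁴
I = 5.710×10^5 mm⁴ = 5.710×10^-7 m⁴
Effective length L_e = K·L = 2 × 1.31 = 2.620 m
P_cr = π²EI / L_e² = π² × 102×10⁹ × 5.710×10^-7 / 2.620² = 8.374×10^4 N

P_cr ≈ 83.7 kN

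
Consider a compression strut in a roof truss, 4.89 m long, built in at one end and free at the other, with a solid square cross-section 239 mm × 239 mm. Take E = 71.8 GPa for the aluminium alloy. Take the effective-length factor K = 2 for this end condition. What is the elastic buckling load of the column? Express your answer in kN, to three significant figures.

P_cr ≈ 2010 kN

I = a⁴/12 = 239⁴/12 = 2.719×10^8 mm⁴
I = 2.719×10^8 mm⁴ = 2.719×10^-4 m⁴
Effective length L_e = K·L = 2 × 4.89 = 9.780 m
P_cr = π²EI / L_e² = π² × 71.8×10⁹ × 2.719×10^-4 / 9.780² = 2.014×10^6 N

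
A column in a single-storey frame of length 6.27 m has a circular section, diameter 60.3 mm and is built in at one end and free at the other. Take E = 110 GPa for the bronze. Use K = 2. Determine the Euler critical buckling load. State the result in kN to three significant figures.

I = πd⁴/64 = π×60.3⁴/64 = 6.490×10^5 mm⁴
I = 6.490×10^5 mm⁴ = 6.490×10^-7 m⁴
Effective length L_e = K·L = 2 × 6.27 = 12.54 m
P_cr = π²EI / L_e² = π² × 110×10⁹ × 6.490×10^-7 / 12.54² = 4.481×10^3 N

P_cr ≈ 4.48 kN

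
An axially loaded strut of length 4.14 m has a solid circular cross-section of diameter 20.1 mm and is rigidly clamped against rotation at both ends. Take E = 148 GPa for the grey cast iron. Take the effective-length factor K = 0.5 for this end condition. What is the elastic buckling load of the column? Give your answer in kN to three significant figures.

P_cr ≈ 2.73 kN

I = πd⁴/64 = π×20.1⁴/64 = 8.012×10^3 mm⁴
I = 8.012×10^3 mm⁴ = 8.012×10^-9 m⁴
Effective length L_e = K·L = 0.5 × 4.14 = 2.070 m
P_cr = π²EI / L_e² = π² × 148×10⁹ × 8.012×10^-9 / 2.070² = 2.731×10^3 N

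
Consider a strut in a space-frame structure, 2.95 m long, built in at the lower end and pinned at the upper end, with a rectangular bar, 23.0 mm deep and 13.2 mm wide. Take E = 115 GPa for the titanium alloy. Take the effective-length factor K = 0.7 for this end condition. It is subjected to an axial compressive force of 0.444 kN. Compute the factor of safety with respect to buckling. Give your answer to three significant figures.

n ≈ 2.64

Buckling occurs about the weak axis: I_min = h·b³/12 with b = 13.2 mm (the shorter side).
I_min = 23.0×13.2³/12 = 4.408×10^3 mm⁴
I = 4.408×10^3 mm⁴ = 4.408×10^-9 m⁴
Effective length L_e = K·L = 0.7 × 2.95 = 2.065 m
P_cr = π²EI / L_e² = π² × 115×10⁹ × 4.408×10^-9 / 2.065² = 1.173×10^3 N
Factor of safety n = P_cr / P = 1.1733 / 0.444 = 2.64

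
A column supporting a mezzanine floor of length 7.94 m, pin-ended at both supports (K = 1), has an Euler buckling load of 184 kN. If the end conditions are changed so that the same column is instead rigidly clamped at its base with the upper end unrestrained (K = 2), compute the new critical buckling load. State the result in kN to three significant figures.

P_cr ∝ 1/K², so P_cr,new = P_cr,old × (K_old/K_new)² = 184 × (1/2)²
= 184 × 0.2500 = 46.0 kN

P_cr ≈ 46.0 kN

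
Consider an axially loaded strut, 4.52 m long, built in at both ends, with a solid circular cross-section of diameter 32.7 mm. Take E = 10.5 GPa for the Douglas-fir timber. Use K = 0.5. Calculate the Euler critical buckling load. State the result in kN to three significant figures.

P_cr ≈ 1.14 kN

I = πd⁴/64 = π×32.7⁴/64 = 5.613×10^4 mm⁴
I = 5.613×10^4 mm⁴ = 5.613×10^-8 m⁴
Effective length L_e = K·L = 0.5 × 4.52 = 2.260 m
P_cr = π²EI / L_e² = π² × 10.5×10⁹ × 5.613×10^-8 / 2.260² = 1.139×10^3 N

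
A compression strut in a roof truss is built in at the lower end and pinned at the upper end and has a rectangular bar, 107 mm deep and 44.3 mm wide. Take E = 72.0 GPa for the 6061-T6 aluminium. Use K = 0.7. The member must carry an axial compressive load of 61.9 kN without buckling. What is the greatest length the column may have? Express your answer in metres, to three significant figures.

L_max ≈ 4.26 m

Buckling occurs about the weak axis: I_min = h·b³/12 with b = 44.3 mm (the shorter side).
I_min = 107×44.3³/12 = 7.752×10^5 mm⁴
I = 7.752×10^-7 m⁴
At the buckling limit P_cr = P = 6.190×10^4 N
From P_cr = π²EI/(K·L)²:  L = (1/K)·√(π²EI/P_cr) = (1/0.7)·√(π²×7.20×10^10×7.752×10^-7/6.190×10^4)
L = 4.26 m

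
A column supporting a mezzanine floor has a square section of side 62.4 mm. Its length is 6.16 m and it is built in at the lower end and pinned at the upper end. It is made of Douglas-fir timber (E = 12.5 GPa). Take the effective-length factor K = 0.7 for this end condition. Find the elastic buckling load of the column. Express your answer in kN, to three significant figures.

P_cr ≈ 8.38 kN

I = a⁴/12 = 62.4⁴/12 = 1.263×10^6 mm⁴
I = 1.263×10^6 mm⁴ = 1.263×10^-6 m⁴
Effective length L_e = K·L = 0.7 × 6.16 = 4.312 m
P_cr = π²EI / L_e² = π² × 12.5×10⁹ × 1.263×10^-6 / 4.312² = 8.383×10^3 N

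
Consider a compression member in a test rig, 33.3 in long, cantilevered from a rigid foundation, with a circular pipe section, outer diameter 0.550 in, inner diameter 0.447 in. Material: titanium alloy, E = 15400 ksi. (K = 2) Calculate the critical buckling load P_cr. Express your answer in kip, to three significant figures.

d_o = 0.550 in, d_i = 0.447 in
I = π(d_o⁴ − d_i⁴)/64 = π(0.550⁴ − 0.4470⁴)/64 = 2.532×10^-3 in⁴
Effective length L_e = K·L = 2 × 33.3 = 66.60 in
P_cr = π²EI / L_e² = π² × 15400×10³ × 2.532×10^-3 / 66.60² = 86.77 lb

P_cr ≈ 0.0868 kip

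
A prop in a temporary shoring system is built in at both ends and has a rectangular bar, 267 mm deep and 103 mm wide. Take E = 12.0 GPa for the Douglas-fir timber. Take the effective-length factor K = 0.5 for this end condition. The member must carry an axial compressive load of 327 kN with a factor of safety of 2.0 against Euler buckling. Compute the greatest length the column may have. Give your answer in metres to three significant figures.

Buckling occurs about the weak axis: I_min = h·b³/12 with b = 103 mm (the shorter side).
I_min = 267×103³/12 = 2.431×10^7 mm⁴
I = 2.431×10^-5 m⁴
Required critical load P_cr = n·P = 2.0 × 327 = 654.0 kN = 6.540×10^5 N
From P_cr = π²EI/(K·L)²:  L = (1/K)·√(π²EI/P_cr) = (1/0.5)·√(π²×1.20×10^10×2.431×10^-5/6.540×10^5)
L = 4.20 m

L_max ≈ 4.20 m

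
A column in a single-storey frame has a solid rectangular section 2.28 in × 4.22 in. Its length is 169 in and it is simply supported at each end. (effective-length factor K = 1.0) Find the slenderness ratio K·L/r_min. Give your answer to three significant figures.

Buckling occurs about the weak axis: I_min = h·b³/12 with b = 2.28 in (the shorter side).
I_min = 4.22×2.28³/12 = 4.168 in⁴
A = 9.622 in²;  r_min = √(I/A) = √(4.168/9.622) = 0.6582 in
L_e = K·L = 1 × 169 = 169.0 in
λ = L_e / r_min = 169.00 / 0.6582 = 257

λ ≈ 257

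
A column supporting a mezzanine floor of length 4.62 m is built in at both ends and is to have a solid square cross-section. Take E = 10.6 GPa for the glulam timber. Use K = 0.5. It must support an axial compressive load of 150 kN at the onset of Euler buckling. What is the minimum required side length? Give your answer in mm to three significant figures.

L_e = K·L = 0.5 × 4.62 = 2.310 m
Required I = P_cr·L_e²/(π²E) = 1.500×10^5 × 2.310² / (π² × 1.06×10^10) = 7.651×10^-6 m⁴
I_req = 7.651×10^6 mm⁴
Solid square: I = a⁴/12  ⇒  a = (12I)^(1/4) = (12×7.651×10^6)^(1/4) = 97.9 mm

a ≈ 97.9 mm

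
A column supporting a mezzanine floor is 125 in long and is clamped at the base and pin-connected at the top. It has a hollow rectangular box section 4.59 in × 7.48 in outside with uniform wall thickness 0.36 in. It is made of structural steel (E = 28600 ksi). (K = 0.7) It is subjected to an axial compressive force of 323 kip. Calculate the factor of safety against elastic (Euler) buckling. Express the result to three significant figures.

Inner dimensions: h_i = 7.48 − 2×0.36 = 6.760 in, b_i = 4.59 − 2×0.36 = 3.870 in
Weak-axis I_min = (h_o·b_o³ − h_i·b_i³)/12 with b_o = 4.59, b_i = 3.870 in (shorter outer/inner sides).
I_min = (7.48×4.59³ − 6.760×3.870³)/12 = 27.63 in⁴
Effective length L_e = K·L = 0.7 × 125 = 87.50 in
P_cr = π²EI / L_e² = π² × 28600×10³ × 27.63 / 87.50² = 1.019×10^6 lb
Factor of safety n = P_cr / P = 1018.5 / 323 = 3.15

n ≈ 3.15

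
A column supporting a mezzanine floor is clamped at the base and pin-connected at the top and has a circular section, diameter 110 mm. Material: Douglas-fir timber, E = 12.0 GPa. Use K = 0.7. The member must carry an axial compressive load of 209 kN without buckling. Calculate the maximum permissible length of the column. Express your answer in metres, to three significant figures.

L_max ≈ 2.88 m

I = πd⁴/64 = π×110⁴/64 = 7.187×10^6 mm⁴
I = 7.187×10^-6 m⁴
At the buckling limit P_cr = P = 2.090×10^5 N
From P_cr = π²EI/(K·L)²:  L = (1/K)·√(π²EI/P_cr) = (1/0.7)·√(π²×1.20×10^10×7.187×10^-6/2.090×10^5)
L = 2.88 m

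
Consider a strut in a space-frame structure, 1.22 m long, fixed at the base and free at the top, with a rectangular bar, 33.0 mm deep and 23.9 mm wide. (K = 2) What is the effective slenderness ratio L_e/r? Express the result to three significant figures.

λ ≈ 354

For a rectangle r_min = b/√12 = 23.9/√12 = 6.899 mm
L_e = K·L = 2 × 1.22 m = 2.440 m = 2440.0 mm
λ = L_e / r_min = 2440.0 / 6.899 = 354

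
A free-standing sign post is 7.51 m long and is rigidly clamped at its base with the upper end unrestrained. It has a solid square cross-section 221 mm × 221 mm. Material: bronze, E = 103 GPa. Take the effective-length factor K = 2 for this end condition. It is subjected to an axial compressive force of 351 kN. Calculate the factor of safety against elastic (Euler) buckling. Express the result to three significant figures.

n ≈ 2.55

I = a⁴/12 = 221⁴/12 = 1.988×10^8 mm⁴
I = 1.988×10^8 mm⁴ = 1.988×10^-4 m⁴
Effective length L_e = K·L = 2 × 7.51 = 15.02 m
P_cr = π²EI / L_e² = π² × 103×10⁹ × 1.988×10^-4 / 15.02² = 8.957×10^5 N
Factor of safety n = P_cr / P = 895.75 / 351 = 2.55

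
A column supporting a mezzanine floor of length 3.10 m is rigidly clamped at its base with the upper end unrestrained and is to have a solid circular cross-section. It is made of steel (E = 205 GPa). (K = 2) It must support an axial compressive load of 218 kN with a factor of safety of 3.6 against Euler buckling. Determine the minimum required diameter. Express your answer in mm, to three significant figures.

d ≈ 132 mm

Required P_cr = n·P = 3.6 × 218 = 784.8 kN
L_e = K·L = 2 × 3.10 = 6.200 m
Required I = P_cr·L_e²/(π²E) = 7.848×10^5 × 6.200² / (π² × 2.05×10^11) = 1.491×10^-5 m⁴
I_req = 1.491×10^7 mm⁴
Solid circle: I = πd⁴/64  ⇒  d = (64I/π)^(1/4) = (64×1.491×10^7/π)^(1/4) = 132 mm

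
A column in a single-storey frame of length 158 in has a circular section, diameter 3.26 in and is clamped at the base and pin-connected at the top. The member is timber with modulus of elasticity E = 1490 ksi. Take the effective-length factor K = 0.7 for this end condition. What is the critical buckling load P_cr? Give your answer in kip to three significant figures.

I = πd⁴/64 = π×3.26⁴/64 = 5.544 in⁴
Effective length L_e = K·L = 0.7 × 158 = 110.6 in
P_cr = π²EI / L_e² = π² × 1490×10³ × 5.544 / 110.6² = 6.665×10^3 lb

P_cr ≈ 6.67 kip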